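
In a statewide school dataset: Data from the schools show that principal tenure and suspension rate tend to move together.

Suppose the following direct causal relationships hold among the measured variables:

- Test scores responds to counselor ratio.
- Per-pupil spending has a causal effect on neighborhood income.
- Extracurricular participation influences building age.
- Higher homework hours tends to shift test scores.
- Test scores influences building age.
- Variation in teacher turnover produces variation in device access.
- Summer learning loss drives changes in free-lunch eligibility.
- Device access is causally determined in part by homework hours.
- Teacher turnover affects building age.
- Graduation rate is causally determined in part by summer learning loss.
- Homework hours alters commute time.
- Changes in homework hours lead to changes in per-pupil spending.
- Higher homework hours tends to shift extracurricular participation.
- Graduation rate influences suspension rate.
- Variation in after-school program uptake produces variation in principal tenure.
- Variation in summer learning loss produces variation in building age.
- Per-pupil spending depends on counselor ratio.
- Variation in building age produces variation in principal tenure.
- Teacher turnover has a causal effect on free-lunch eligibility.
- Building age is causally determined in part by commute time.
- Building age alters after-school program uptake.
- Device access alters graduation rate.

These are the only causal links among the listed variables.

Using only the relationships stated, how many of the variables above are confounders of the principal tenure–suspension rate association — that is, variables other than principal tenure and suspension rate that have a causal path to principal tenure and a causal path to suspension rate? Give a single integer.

The common causes are: homework hours (to principal tenure via homework hours → test scores → building age → principal tenure; to suspension rate via homework hours → device access → graduation rate → suspension rate); summer learning loss (to principal tenure via summer learning loss → building age → principal tenure; to suspension rate via summer learning loss → graduation rate → suspension rate); teacher turnover (to principal tenure via teacher turnover → building age → principal tenure; to suspension rate via teacher turnover → device access → graduation rate → suspension rate).
Every other variable lacks a causal path to at least one of principal tenure and suspension rate.

3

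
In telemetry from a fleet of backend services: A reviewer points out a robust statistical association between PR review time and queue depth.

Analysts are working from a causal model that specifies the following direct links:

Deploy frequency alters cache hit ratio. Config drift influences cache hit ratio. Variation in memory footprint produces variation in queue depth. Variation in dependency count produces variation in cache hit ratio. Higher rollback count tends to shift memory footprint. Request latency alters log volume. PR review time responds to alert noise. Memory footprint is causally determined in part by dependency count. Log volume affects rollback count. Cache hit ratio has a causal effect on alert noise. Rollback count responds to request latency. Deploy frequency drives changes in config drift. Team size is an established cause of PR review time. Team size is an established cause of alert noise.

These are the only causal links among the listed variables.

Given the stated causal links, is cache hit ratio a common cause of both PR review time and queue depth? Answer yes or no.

no

Cache hit ratio has no stated causal path to queue depth. A confounder must cause both variables, so cache hit ratio does not qualify.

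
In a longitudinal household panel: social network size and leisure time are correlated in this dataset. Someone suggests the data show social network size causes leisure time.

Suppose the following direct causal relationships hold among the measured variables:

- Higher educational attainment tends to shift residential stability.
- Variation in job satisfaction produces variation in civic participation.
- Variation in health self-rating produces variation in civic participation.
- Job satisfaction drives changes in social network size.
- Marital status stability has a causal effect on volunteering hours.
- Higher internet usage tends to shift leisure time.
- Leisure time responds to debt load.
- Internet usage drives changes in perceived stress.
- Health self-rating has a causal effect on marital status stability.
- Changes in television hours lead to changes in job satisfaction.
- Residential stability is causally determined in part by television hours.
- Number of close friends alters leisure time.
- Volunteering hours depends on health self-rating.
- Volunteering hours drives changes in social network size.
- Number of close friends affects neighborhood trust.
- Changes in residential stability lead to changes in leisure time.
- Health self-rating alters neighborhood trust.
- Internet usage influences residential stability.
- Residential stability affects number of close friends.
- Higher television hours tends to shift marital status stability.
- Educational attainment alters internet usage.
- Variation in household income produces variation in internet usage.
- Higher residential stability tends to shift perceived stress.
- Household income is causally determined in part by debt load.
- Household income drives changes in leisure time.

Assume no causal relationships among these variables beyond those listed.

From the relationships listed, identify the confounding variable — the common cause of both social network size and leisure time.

Television hours has a causal path to social network size (television hours → job satisfaction → social network size) and a separate causal path to leisure time (television hours → residential stability → leisure time), so it is a common cause of both.
No stated relationship gives social network size a causal route to leisure time, so the correlation is explained by the shared upstream cause rather than a direct effect.

television hours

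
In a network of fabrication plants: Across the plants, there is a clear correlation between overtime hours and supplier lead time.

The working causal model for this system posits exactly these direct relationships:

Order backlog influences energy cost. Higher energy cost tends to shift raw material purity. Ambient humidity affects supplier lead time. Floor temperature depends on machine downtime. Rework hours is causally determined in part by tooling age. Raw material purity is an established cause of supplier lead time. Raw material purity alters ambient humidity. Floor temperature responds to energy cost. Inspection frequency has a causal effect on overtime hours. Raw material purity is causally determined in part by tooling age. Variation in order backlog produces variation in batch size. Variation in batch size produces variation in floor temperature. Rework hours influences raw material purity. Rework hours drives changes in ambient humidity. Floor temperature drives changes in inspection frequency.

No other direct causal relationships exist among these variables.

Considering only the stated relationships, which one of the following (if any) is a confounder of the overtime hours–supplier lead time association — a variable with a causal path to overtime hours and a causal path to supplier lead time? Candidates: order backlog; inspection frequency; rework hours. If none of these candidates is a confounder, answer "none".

order backlog

Order backlog causes overtime hours (order backlog → batch size → floor temperature → inspection frequency → overtime hours) and also causes supplier lead time (order backlog → energy cost → raw material purity → supplier lead time); it is a common cause of both.
Each of the other candidates lacks a causal path to at least one of overtime hours and supplier lead time, so they do not confound the relationship.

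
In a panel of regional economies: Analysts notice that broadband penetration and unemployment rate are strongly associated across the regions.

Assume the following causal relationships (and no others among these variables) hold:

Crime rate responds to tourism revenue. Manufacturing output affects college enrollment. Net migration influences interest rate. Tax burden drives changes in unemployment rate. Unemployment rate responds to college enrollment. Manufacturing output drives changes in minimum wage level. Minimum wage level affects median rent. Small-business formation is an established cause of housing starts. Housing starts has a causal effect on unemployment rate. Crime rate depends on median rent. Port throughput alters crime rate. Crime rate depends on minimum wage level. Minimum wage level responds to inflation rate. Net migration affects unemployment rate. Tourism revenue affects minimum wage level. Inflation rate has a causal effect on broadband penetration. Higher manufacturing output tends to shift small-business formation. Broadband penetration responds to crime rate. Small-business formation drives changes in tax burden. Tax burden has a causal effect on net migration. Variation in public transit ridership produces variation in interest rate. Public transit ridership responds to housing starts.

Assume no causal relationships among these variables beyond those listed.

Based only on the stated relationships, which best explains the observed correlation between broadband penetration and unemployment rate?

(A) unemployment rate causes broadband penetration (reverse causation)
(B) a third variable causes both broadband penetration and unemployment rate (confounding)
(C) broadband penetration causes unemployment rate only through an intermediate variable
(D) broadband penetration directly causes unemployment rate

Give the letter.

B

Manufacturing output causes broadband penetration (manufacturing output → minimum wage level → crime rate → broadband penetration) and unemployment rate (manufacturing output → college enrollment → unemployment rate) — a common cause creating the correlation.
There is no stated path from broadband penetration to unemployment rate or from unemployment rate to broadband penetration, so neither direct nor reverse causation applies.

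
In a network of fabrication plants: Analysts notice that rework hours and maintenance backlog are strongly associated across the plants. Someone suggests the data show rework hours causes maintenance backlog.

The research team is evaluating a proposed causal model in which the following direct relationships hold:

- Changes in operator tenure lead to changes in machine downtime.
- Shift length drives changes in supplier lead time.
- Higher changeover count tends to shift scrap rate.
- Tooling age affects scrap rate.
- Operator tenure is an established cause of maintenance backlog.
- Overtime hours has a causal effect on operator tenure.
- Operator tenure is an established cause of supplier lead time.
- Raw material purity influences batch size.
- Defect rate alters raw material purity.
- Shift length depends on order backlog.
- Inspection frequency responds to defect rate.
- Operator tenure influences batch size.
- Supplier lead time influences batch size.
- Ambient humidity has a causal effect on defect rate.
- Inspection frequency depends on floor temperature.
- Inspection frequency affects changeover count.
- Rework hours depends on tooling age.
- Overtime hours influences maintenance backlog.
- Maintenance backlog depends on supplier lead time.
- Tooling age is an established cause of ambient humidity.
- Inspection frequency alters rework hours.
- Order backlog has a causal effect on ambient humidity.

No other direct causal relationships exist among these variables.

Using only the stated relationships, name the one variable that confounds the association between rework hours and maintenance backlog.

order backlog

Order backlog has a causal path to rework hours (order backlog → ambient humidity → defect rate → inspection frequency → rework hours) and a separate causal path to maintenance backlog (order backlog → shift length → supplier lead time → maintenance backlog), so it is a common cause of both.
No stated relationship gives rework hours a causal route to maintenance backlog, so the correlation is explained by the shared upstream cause rather than a direct effect.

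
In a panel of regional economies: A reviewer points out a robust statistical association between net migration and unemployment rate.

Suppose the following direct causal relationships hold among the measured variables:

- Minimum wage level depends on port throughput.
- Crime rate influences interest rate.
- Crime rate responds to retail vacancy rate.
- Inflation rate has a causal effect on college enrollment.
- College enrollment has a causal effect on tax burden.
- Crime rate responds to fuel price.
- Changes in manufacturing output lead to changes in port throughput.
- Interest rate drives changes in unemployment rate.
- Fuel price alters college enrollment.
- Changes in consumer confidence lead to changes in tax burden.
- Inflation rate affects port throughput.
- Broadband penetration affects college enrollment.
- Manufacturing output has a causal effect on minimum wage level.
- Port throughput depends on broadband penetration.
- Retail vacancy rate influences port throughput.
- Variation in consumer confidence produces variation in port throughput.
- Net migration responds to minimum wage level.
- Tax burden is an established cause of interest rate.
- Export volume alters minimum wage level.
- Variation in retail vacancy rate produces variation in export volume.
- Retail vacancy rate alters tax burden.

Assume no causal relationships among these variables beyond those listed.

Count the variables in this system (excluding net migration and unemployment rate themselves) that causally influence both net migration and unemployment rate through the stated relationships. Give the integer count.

4

The common causes are: broadband penetration (to net migration via broadband penetration → port throughput → minimum wage level → net migration; to unemployment rate via broadband penetration → college enrollment → tax burden → interest rate → unemployment rate); consumer confidence (to net migration via consumer confidence → port throughput → minimum wage level → net migration; to unemployment rate via consumer confidence → tax burden → interest rate → unemployment rate); inflation rate (to net migration via inflation rate → port throughput → minimum wage level → net migration; to unemployment rate via inflation rate → college enrollment → tax burden → interest rate → unemployment rate); retail vacancy rate (to net migration via retail vacancy rate → export volume → minimum wage level → net migration; to unemployment rate via retail vacancy rate → tax burden → interest rate → unemployment rate).
Every other variable lacks a causal path to at least one of net migration and unemployment rate.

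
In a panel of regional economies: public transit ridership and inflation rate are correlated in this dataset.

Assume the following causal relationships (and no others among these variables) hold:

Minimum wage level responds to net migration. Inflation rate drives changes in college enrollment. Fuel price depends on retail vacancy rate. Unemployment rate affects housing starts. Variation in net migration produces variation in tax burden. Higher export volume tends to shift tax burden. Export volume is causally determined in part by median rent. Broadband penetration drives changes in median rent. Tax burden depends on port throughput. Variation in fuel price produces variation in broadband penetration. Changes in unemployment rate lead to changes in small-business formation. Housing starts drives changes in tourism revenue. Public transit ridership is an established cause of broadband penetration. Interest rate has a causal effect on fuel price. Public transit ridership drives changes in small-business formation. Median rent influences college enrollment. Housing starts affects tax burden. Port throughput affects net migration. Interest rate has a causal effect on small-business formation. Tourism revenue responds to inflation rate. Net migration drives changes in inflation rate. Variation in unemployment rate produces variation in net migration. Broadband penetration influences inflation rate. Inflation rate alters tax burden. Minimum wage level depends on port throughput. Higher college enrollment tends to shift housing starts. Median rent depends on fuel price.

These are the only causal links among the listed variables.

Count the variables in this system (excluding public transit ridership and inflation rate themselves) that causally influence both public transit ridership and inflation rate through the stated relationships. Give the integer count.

0

No listed variable has a causal path to both public transit ridership and inflation rate, so there are no common causes.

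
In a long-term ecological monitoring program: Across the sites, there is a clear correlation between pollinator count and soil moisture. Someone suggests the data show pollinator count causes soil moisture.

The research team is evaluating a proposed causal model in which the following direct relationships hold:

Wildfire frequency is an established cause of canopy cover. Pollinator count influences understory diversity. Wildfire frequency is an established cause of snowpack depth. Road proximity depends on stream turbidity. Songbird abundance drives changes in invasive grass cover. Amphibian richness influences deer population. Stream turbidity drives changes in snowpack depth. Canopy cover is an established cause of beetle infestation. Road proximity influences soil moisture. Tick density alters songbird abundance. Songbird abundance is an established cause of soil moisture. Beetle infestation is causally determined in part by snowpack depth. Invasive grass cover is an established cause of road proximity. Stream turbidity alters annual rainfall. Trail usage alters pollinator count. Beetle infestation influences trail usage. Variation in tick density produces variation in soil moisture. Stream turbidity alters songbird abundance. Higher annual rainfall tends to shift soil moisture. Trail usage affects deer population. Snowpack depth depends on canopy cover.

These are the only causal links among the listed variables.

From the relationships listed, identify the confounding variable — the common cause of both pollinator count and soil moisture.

stream turbidity

Stream turbidity has a causal path to pollinator count (stream turbidity → snowpack depth → beetle infestation → trail usage → pollinator count) and a separate causal path to soil moisture (stream turbidity → road proximity → soil moisture), so it is a common cause of both.
No stated relationship gives pollinator count a causal route to soil moisture, so the correlation is explained by the shared upstream cause rather than a direct effect.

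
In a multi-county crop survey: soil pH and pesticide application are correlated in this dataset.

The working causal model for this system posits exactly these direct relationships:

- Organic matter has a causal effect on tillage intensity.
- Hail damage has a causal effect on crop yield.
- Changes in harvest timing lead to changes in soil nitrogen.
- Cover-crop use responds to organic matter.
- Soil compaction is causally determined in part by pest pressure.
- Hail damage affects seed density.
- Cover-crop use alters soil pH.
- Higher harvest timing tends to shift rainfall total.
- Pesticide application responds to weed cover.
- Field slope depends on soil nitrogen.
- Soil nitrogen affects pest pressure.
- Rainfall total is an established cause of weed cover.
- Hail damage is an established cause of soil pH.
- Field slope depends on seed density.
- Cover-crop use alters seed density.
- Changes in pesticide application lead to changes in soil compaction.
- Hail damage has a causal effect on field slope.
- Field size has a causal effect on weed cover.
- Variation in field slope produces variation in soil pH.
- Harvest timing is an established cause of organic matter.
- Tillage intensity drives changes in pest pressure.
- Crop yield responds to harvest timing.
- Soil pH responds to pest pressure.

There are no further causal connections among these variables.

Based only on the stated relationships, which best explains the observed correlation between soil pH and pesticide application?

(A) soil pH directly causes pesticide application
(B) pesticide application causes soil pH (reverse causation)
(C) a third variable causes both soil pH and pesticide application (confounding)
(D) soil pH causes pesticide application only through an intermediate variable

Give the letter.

C

Harvest timing causes soil pH (harvest timing → soil nitrogen → field slope → soil pH) and pesticide application (harvest timing → rainfall total → weed cover → pesticide application) — a common cause creating the correlation.
There is no stated path from soil pH to pesticide application or from pesticide application to soil pH, so neither direct nor reverse causation applies.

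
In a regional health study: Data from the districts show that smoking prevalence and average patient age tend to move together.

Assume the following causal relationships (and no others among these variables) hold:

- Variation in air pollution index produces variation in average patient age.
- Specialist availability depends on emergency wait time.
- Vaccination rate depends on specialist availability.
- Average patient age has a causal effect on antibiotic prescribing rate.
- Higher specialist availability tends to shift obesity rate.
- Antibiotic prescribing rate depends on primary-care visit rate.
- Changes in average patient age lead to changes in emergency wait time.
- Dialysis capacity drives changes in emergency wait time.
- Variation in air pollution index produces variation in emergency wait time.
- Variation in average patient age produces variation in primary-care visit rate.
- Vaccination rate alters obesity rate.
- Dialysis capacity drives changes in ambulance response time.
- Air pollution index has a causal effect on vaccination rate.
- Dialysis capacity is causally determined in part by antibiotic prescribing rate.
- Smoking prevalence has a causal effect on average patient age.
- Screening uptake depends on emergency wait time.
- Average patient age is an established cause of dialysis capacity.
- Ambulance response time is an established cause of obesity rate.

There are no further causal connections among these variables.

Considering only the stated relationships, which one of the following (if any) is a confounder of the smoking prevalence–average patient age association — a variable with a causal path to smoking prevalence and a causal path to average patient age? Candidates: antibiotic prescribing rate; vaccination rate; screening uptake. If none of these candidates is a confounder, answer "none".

none

None of the listed candidates has causal paths to both smoking prevalence and average patient age in the stated relationships, so none is a common cause.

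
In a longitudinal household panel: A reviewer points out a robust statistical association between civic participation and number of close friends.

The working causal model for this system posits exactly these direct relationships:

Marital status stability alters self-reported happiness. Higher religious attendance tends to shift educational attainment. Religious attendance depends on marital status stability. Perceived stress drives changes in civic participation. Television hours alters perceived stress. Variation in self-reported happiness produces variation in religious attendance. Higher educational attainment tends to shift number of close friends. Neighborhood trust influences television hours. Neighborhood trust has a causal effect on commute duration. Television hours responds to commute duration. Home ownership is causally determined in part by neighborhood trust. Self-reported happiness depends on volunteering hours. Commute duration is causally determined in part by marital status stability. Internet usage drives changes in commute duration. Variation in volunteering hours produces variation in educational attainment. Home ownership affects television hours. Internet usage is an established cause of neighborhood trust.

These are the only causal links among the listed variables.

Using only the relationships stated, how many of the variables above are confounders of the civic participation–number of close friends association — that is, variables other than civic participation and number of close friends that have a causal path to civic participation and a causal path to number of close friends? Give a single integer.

1

The common causes are: marital status stability (to civic participation via marital status stability → commute duration → television hours → perceived stress → civic participation; to number of close friends via marital status stability → religious attendance → educational attainment → number of close friends).
Every other variable lacks a causal path to at least one of civic participation and number of close friends.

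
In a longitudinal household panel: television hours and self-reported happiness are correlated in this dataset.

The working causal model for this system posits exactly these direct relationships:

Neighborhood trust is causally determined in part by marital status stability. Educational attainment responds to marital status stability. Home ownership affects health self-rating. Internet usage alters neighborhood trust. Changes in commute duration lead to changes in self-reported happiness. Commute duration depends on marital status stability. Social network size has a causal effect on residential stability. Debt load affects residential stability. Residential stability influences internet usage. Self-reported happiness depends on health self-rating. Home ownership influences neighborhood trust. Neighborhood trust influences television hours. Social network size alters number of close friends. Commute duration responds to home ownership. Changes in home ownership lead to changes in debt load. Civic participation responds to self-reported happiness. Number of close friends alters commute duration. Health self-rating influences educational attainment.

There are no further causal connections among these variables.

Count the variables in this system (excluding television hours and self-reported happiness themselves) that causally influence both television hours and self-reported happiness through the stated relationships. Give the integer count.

The common causes are: home ownership (to television hours via home ownership → neighborhood trust → television hours; to self-reported happiness via home ownership → health self-rating → self-reported happiness); marital status stability (to television hours via marital status stability → neighborhood trust → television hours; to self-reported happiness via marital status stability → commute duration → self-reported happiness); social network size (to television hours via social network size → residential stability → internet usage → neighborhood trust → television hours; to self-reported happiness via social network size → number of close friends → commute duration → self-reported happiness).
Every other variable lacks a causal path to at least one of television hours and self-reported happiness.

3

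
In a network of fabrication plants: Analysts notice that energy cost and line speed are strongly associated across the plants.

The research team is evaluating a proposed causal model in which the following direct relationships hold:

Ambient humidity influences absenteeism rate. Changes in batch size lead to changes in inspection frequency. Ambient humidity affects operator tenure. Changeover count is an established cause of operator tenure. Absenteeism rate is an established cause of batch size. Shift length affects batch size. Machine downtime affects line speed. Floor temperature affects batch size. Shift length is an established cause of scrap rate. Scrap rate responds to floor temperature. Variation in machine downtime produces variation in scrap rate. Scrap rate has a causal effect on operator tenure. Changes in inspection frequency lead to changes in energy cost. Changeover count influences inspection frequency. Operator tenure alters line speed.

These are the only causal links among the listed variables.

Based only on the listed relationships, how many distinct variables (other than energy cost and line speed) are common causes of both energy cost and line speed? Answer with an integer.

4

The common causes are: ambient humidity (to energy cost via ambient humidity → absenteeism rate → batch size → inspection frequency → energy cost; to line speed via ambient humidity → operator tenure → line speed); changeover count (to energy cost via changeover count → inspection frequency → energy cost; to line speed via changeover count → operator tenure → line speed); floor temperature (to energy cost via floor temperature → batch size → inspection frequency → energy cost; to line speed via floor temperature → scrap rate → operator tenure → line speed); shift length (to energy cost via shift length → batch size → inspection frequency → energy cost; to line speed via shift length → scrap rate → operator tenure → line speed).
Every other variable lacks a causal path to at least one of energy cost and line speed.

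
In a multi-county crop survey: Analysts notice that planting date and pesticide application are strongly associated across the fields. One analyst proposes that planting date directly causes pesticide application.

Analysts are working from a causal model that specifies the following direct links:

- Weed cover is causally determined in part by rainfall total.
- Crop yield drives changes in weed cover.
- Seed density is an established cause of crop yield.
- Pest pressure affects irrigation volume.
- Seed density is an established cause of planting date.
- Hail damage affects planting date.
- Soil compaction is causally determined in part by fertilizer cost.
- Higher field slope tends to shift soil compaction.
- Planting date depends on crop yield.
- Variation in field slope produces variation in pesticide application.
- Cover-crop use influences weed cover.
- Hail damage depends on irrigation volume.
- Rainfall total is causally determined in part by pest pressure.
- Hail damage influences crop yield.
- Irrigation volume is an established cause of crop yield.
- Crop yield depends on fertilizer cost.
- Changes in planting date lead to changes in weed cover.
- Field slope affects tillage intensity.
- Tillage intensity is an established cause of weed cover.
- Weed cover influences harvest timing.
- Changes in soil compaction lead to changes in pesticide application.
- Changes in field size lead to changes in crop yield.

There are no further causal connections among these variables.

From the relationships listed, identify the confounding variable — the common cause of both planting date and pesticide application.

Fertilizer cost has a causal path to planting date (fertilizer cost → crop yield → planting date) and a separate causal path to pesticide application (fertilizer cost → soil compaction → pesticide application), so it is a common cause of both.
No stated relationship gives planting date a causal route to pesticide application, so the correlation is explained by the shared upstream cause rather than a direct effect.

fertilizer cost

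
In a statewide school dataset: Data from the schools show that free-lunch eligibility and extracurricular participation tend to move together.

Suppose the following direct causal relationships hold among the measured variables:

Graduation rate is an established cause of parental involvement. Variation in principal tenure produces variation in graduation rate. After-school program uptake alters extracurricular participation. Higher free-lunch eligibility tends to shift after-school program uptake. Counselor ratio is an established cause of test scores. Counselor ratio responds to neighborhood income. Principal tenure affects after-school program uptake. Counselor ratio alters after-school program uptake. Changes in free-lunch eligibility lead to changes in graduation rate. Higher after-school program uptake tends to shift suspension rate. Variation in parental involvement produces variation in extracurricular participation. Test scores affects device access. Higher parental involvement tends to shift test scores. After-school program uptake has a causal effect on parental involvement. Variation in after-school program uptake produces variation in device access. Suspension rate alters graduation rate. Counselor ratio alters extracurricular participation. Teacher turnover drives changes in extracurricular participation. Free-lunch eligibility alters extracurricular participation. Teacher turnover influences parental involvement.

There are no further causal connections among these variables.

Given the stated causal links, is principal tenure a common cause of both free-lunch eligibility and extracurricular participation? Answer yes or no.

no

Principal tenure has no stated causal path to free-lunch eligibility. A confounder must cause both variables, so principal tenure does not qualify.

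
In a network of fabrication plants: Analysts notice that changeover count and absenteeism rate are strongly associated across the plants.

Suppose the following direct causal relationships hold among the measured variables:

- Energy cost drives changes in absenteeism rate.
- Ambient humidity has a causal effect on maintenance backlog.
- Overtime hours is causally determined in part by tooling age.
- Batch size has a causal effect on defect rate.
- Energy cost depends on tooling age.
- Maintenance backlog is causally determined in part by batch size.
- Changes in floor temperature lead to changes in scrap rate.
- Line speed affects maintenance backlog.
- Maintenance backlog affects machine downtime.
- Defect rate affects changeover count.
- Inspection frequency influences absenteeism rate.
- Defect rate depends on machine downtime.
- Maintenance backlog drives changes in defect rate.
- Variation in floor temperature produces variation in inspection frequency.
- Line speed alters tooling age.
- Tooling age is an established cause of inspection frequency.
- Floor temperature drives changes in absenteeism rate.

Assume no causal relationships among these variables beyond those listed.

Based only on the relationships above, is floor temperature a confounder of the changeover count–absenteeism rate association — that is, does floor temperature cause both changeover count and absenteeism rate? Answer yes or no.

Floor temperature has no stated causal path to changeover count. A confounder must cause both variables, so floor temperature does not qualify.

no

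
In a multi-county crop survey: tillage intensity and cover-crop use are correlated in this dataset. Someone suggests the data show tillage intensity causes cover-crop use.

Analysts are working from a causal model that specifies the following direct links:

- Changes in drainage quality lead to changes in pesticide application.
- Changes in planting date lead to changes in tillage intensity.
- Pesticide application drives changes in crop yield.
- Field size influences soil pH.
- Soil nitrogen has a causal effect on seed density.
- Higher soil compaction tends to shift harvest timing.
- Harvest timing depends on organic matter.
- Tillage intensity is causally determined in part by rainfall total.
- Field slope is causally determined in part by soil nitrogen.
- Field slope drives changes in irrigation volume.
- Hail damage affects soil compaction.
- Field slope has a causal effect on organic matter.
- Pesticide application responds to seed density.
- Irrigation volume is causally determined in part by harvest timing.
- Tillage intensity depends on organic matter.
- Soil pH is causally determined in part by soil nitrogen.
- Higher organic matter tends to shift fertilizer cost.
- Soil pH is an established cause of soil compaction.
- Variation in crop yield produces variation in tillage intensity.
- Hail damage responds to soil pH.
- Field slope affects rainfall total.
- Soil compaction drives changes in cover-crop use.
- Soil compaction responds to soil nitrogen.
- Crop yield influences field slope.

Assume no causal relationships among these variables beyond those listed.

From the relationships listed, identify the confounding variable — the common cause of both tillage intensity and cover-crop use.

soil nitrogen

Soil nitrogen has a causal path to tillage intensity (soil nitrogen → field slope → organic matter → tillage intensity) and a separate causal path to cover-crop use (soil nitrogen → soil compaction → cover-crop use), so it is a common cause of both.
No stated relationship gives tillage intensity a causal route to cover-crop use, so the correlation is explained by the shared upstream cause rather than a direct effect.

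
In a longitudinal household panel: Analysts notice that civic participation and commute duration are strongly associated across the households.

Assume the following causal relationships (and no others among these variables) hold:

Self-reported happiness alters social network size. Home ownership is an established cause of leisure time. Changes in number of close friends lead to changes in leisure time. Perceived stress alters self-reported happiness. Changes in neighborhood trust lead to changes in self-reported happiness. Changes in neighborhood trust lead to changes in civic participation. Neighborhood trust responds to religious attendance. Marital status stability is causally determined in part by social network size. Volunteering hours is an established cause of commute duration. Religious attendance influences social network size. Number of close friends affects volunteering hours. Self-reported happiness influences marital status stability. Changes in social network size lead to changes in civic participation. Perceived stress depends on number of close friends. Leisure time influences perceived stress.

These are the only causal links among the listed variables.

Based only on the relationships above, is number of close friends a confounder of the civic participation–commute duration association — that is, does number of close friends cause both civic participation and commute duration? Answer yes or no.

yes

Number of close friends has a causal path to civic participation (number of close friends → perceived stress → self-reported happiness → social network size → civic participation) and to commute duration (number of close friends → volunteering hours → commute duration), so it is a common cause of both — a confounder.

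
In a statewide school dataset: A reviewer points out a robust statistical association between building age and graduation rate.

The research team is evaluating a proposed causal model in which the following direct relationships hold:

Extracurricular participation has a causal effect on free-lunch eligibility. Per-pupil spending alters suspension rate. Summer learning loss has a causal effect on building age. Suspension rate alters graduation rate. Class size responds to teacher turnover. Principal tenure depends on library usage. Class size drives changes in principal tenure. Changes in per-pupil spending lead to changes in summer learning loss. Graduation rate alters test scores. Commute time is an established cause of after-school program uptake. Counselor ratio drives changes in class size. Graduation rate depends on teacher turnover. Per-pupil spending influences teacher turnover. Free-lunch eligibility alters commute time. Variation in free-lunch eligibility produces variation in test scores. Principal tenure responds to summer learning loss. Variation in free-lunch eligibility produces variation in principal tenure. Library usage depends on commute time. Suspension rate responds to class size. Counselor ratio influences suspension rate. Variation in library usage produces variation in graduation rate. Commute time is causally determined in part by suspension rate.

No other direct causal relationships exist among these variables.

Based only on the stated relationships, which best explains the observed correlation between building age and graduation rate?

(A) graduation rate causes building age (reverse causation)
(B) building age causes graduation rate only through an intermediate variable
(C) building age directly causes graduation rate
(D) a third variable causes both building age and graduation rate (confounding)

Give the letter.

D

Per-pupil spending causes building age (per-pupil spending → summer learning loss → building age) and graduation rate (per-pupil spending → teacher turnover → graduation rate) — a common cause creating the correlation.
There is no stated path from building age to graduation rate or from graduation rate to building age, so neither direct nor reverse causation applies.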